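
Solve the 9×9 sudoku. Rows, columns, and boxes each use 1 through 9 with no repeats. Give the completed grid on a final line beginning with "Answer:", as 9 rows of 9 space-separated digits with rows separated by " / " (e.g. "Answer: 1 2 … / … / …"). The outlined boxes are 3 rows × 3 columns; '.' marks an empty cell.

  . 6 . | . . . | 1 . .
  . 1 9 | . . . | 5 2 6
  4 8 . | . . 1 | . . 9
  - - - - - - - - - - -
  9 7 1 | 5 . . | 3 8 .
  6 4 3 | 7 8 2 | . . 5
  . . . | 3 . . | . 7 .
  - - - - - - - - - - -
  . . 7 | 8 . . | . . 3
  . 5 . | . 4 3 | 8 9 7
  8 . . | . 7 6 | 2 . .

Step 1. [r6c7∈{4,6,9}] box 6 places 6 nowhere but r6c7, so r6c7=6.
Step 2. [r6c2∈{2}] only 2 remains possible at r6c2 ⇒ r6c2=2.
Step 3. [r4c6∈{4}] r4c6's peers cover all but 4. So r4c6=4.
Step 4. [r7c2∈{9}] nothing but 9 survives at r7c2, so r7c2=9.
Step 5. [r2c5∈{3}] only 3 remains possible at r2c5. So r2c5=3.
Step 6. [r1c1∈{2,3,5,7}] r1c1 is the only open cell in col 1 admitting 3 ⇒ r1c1=3.
Step 7. [r1c8∈{4}] nothing but 4 survives at r1c8. So r1c8=4.
Step 8. [r1c6∈{5,7,8,9}] r1c6 is the only open cell in row 1 admitting 7. So r1c6=7.
Step 9. [r5c8∈{1}] r5c8 is down to just 1, so r5c8=1.
Step 10. [r9c9∈{1,4}] across col 9, 1 lands solely at r9c9, so r9c9=1.
Step 11. [r8c4∈{1,2}] in col 4, 1 fits only at r8c4. So r8c4=1.
Step 12. [r7c5∈{2,5}] across box 8, 2 lands solely at r7c5. So r7c5=2.
Step 13. [r3c4∈{2,6}] 6 has one home in col 4: r3c4. So r3c4=6.
Step 14. [r3c3∈{2,5}] across row 3, 2 lands solely at r3c3, so r3c3=2.
Step 15. [r1c3∈{5}] only 5 remains possible at r1c3, so r1c3=5.
Step 16. [r1c5∈{9}] r1c5 has the single candidate 9. So r1c5=9.
Step 17. [r7c6∈{5}] r7c6 is down to just 5, so r7c6=5.
Step 18. [r6c6∈{9}] nothing but 9 survives at r6c6 ⇒ r6c6=9.
Step 19. [r6c5∈{1}] nothing but 1 survives at r6c5 ⇒ r6c5=1.
Step 20. [r8c3∈{6}] r8c3 is down to just 6. So r8c3=6.
Step 21. [r6c1∈{5}] r6c1 has the single candidate 5, so r6c1=5.
Step 22. [r4c9∈{2}] r4c9 is down to just 2. So r4c9=2.
Step 23. [r1c9∈{8}] only 8 remains possible at r1c9, so r1c9=8.
Step 24. [r6c3∈{8}] r6c3 is down to just 8. So r6c3=8.
Step 25. [r5c7∈{9}] r5c7 is down to just 9, so r5c7=9.
Step 26. [r7c8∈{6}] nothing but 6 survives at r7c8 ⇒ r7c8=6.
Step 27. [r3c7∈{7}] r3c7 has the single candidate 7. So r3c7=7.
Step 28. [r2c1∈{7}] r2c1's peers cover all but 7. So r2c1=7.
Step 29. [r3c5∈{5}] r3c5 has the single candidate 5 ⇒ r3c5=5.
Step 30. [r9c8∈{5}] r9c8 has the single candidate 5. So r9c8=5.
Step 31. [r2c4∈{4}] r2c4 has the single candidate 4. So r2c4=4.
Step 32. [r7c7∈{4}] r7c7 has the single candidate 4. So r7c7=4.
Step 33. [r8c1∈{2}] only 2 remains possible at r8c1, so r8c1=2.
Step 34. [r1c4∈{2}] nothing but 2 survives at r1c4. So r1c4=2.
Step 35. [r6c9∈{4}] r6c9 has the single candidate 4 ⇒ r6c9=4.
Step 36. [r9c3∈{4}] nothing but 4 survives at r9c3 ⇒ r9c3=4.
Step 37. [r2c6∈{8}] r2c6's peers cover all but 8. So r2c6=8.
Step 38. [r4c5∈{6}] nothing but 6 survives at r4c5 ⇒ r4c5=6.
Step 39. [r7c1∈{1}] only 1 remains possible at r7c1. So r7c1=1.
Step 40. [r3c8∈{3}] r3c8 has the single candidate 3. So r3c8=3.
Step 41. [r9c2∈{3}] r9c2 has the single candidate 3. So r9c2=3.
Step 42. [r9c4∈{9}] r9c4 is down to just 9. So r9c4=9.

Answer: 3 6 5 2 9 7 1 4 8 / 7 1 9 4 3 8 5 2 6 / 4 8 2 6 5 1 7 3 9 / 9 7 1 5 6 4 3 8 2 / 6 4 3 7 8 2 9 1 5 / 5 2 8 3 1 9 6 7 4 / 1 9 7 8 2 5 4 6 3 / 2 5 6 1 4 3 8 9 7 / 8 3 4 9 7 6 2 5 1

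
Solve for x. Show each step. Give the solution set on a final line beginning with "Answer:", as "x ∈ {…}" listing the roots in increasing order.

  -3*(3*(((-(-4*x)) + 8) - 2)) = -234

Step 1. [-3*(3*(((-(-4*x)) + 8) - 2)) = -234] divide by the outer -3 ⇒ div: 3*(((-(-4*x)) + 8) - 2) = 78.
Step 2. [3*(((-(-4*x)) + 8) - 2) = 78] divide by the outer 3 ⇒ div: ((-(-4*x)) + 8) - 2 = 26.
Step 3. [((-(-4*x)) + 8) - 2 = 26] -2 is outermost — add 2 both sides. So sub: (-(-4*x)) + 8 = 28.
Step 4. [(-(-4*x)) + 8 = 28] +8 is outermost — subtract 8 both sides. So sub: -(-4*x) = 20.
Step 5. [-(-4*x) = 20] leading − — multiply by −1. So neg: -4*x = -20.
Step 6. [-4*x = -20] leading coefficient -4: divide by -4. So div: x = 5.

Answer: x ∈ {5}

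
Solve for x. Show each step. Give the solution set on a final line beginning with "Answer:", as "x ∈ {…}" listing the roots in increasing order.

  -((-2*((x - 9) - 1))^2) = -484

Step 1. [-((-2*((x - 9) - 1))^2) = -484] LHS negated; negate both sides ⇒ neg: (-2*((x - 9) - 1))^2 = 484.
Step 2. [(-2*((x - 9) - 1))^2 = 484] 484 ≥ 0, LHS is (·)² — take ±√ ⇒ sqrt: -2*((x - 9) - 1) = 22 or -22.
Step 3. [-2*((x - 9) - 1) = 22 or -22] LHS = -2·(…); ÷-2 both sides. So div: (x - 9) - 1 = -11 or 11.
Step 4. [(x - 9) - 1 = -11 or 11] add 1: x sits inside (… - 1), so sub: x - 9 = -10 or 12.
Step 5. [x - 9 = -10 or 12] 9 comes off first (add 9) ⇒ sub: x = -1 or 21.

Answer: x ∈ {-1, 21}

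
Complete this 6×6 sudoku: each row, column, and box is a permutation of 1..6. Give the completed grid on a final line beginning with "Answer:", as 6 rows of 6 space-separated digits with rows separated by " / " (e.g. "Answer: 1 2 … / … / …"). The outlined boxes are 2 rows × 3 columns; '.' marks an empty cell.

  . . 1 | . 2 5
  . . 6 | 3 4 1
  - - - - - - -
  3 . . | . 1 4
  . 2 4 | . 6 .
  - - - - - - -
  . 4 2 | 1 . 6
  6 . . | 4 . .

Step 1. [r5c1∈{5}] only 5 remains possible at r5c1 ⇒ r5c1=5.
Step 2. [r6c3∈{3}] r6c3 has the single candidate 3. So r6c3=3.
Step 3. [r3c3∈{5}] r3c3's peers cover all but 5. So r3c3=5.
Step 4. [r6c5∈{5}] r6c5 is down to just 5, so r6c5=5.
Step 5. [r6c2∈{1}] r6c2 has the single candidate 1 ⇒ r6c2=1.
Step 6. [r4c4∈{5}] r4c4's peers cover all but 5. So r4c4=5.
Step 7. [r1c4∈{6}] r1c4's peers cover all but 6. So r1c4=6.
Step 8. [r1c1∈{4}] nothing but 4 survives at r1c1. So r1c1=4.
Step 9. [r3c2∈{6}] r3c2 has the single candidate 6 ⇒ r3c2=6.
Step 10. [r2c2∈{5}] r2c2 has the single candidate 5. So r2c2=5.
Step 11. [r5c5∈{3}] r5c5's peers cover all but 3, so r5c5=3.
Step 12. [r2c1∈{2}] nothing but 2 survives at r2c1 ⇒ r2c1=2.
Step 13. [r4c6∈{3}] nothing but 3 survives at r4c6. So r4c6=3.
Step 14. [r3c4∈{2}] nothing but 2 survives at r3c4, so r3c4=2.
Step 15. [r6c6∈{2}] nothing but 2 survives at r6c6, so r6c6=2.
Step 16. [r1c2∈{3}] r1c2 has the single candidate 3, so r1c2=3.
Step 17. [r4c1∈{1}] r4c1 is down to just 1. So r4c1=1.

Answer: 4 3 1 6 2 5 / 2 5 6 3 4 1 / 3 6 5 2 1 4 / 1 2 4 5 6 3 / 5 4 2 1 3 6 / 6 1 3 4 5 2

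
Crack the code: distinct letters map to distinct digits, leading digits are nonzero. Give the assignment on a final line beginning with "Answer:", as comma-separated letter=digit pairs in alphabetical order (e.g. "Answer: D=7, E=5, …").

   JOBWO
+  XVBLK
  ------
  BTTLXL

Step 1. [col 1: O + K ≡ L (mod 10)] column 1 (O + K ≡ L (mod 10), carry-in 0) doesn't pin O yet; pick O=4 and continue ⇒ O=4.
Step 2. [col 1: O + K ≡ L (mod 10)] several values work for K in column 1 (O + K ≡ L (mod 10), carry-in 0); try K=9 ⇒ K=9.
Step 3. [col 1: O + K ≡ L (mod 10)] from column 1 (O=4, K=9, carry-in 0, digits 4,9 already taken and all letters distinct): L must equal 3. So L=3.
Step 4. [col 2: W + L ≡ X (mod 10)] no forcing yet in column 2 (carry-in 1); W=8 is free and consistent — try it, so W=8.
Step 5. [B] adding two 5-digit numbers gives at most 5+1 digits, and here it does — B is that final carry and must be 1. So B=1.
Step 6. [col 2: W + L ≡ X (mod 10)] from column 2 (W=8, L=3, carry-in 1, digits 1,3,4,8,9 already taken and all letters distinct): X must equal 2. So X=2.
Step 7. [col 4: O + V ≡ T (mod 10)] column 4: given O=4, carry-in 0, and digits 1,2,3,4,8,9 already taken and all letters distinct, O+V≡T (mod 10) forces V=6 ⇒ V=6.
Step 8. [col 4: O + V ≡ T (mod 10)] from column 4 (O=4, V=6, carry-in 0, digits 1,2,3,4,6,8,9 already taken and all letters distinct): T must equal 0. So T=0.
Step 9. [col 5: J + X ≡ T (mod 10)] column 5: given X=2, T=0, carry-in 1, and digits 0,1,2,3,4,6,8,9 already taken and all letters distinct, J+X≡T (mod 10) forces J=7, so J=7.

Answer: B=1, J=7, K=9, L=3, O=4, T=0, V=6, W=8, X=2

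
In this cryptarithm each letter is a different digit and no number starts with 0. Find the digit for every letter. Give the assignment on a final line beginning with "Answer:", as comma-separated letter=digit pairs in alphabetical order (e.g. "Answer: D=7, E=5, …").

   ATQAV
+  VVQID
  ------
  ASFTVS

Step 1. [col 1: V + D ≡ S (mod 10)] several values work for S in column 1 (V + D ≡ S (mod 10), carry-in 0); try S=0. So S=0.
Step 2. [col 1: V + D ≡ S (mod 10)] column 1 (V + D ≡ S (mod 10), carry-in 0) doesn't pin D yet; pick D=2 and continue ⇒ D=2.
Step 3. [col 1: V + D ≡ S (mod 10)] column 1: given D=2, S=0, carry-in 0, and digits 0,2 already taken and all letters distinct, V+D≡S (mod 10) forces V=8 ⇒ V=8.
Step 4. [col 2: A + I ≡ V (mod 10)] column 2 (A + I ≡ V (mod 10), carry-in 1) doesn't pin A yet; pick A=1 and continue ⇒ A=1.
Step 5. [col 2: A + I ≡ V (mod 10)] from column 2 (A=1, V=8, carry-in 1, digits 0,1,2,8 already taken and all letters distinct): I must equal 6, so I=6.
Step 6. [col 3: Q + Q ≡ T (mod 10)] from column 3 (nothing yet, carry-in 0, digits 0,1,2,6,8 already taken and all letters distinct): T must equal 4 ⇒ T=4.
Step 7. [col 3: Q + Q ≡ T (mod 10)] column 3: given T=4, carry-in 0, and digits 0,1,2,4,6,8 already taken and all letters distinct, Q+Q≡T (mod 10) forces Q=7 ⇒ Q=7.
Step 8. [col 4: T + V ≡ F (mod 10)] column 4: given T=4, V=8, carry-in 1, and digits 0,1,2,4,6,7,8 already taken and all letters distinct, T+V≡F (mod 10) forces F=3 ⇒ F=3.

Answer: A=1, D=2, F=3, I=6, Q=7, S=0, T=4, V=8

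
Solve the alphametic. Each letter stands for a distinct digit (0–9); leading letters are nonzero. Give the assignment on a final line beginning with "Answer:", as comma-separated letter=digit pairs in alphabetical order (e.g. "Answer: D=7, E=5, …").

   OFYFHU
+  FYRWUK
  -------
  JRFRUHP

Step 1. [col 1: U + K ≡ P (mod 10)] column 1 (U + K ≡ P (mod 10), carry-in 0) doesn't pin K yet; pick K=5 and continue. So K=5.
Step 2. [col 1: U + K ≡ P (mod 10)] P=4 is one option consistent with column 1 (U + K ≡ P (mod 10), carry-in 0) — take it, so P=4.
Step 3. [J] J is the leading digit of a 7-digit sum of two 6-digit numbers; the final carry is exactly 1 ⇒ J=1.
Step 4. [col 1: U + K ≡ P (mod 10)] in column 1 we have U+K≡P with carry-in 0; given K=5, P=4 and digits 1,4,5 already taken and all letters distinct, that pins U to 9, so U=9.
Step 5. [col 2: H + U ≡ H (mod 10)] several values work for H in column 2 (H + U ≡ H (mod 10), carry-in 1); try H=8 ⇒ H=8.
Step 6. [col 3: F + W ≡ U (mod 10)] several values work for F in column 3 (F + W ≡ U (mod 10), carry-in 1); try F=6 ⇒ F=6.
Step 7. [col 3: F + W ≡ U (mod 10)] column 3 reads F+W+carry(1)=U with F=6, U=9; with digits 1,4,5,6,8,9 already taken and all letters distinct, the only value for W is 2 ⇒ W=2.
Step 8. [col 4: Y + R ≡ R (mod 10)] column 4: given nothing yet, carry-in 0, and digits 1,2,4,5,6,8,9 already taken and all letters distinct, Y+R≡R (mod 10) forces Y=0, so Y=0.
Step 9. [col 4: Y + R ≡ R (mod 10)] no forcing yet in column 4 (carry-in 0); R=3 is free and consistent — try it ⇒ R=3.
Step 10. [col 6: O + F ≡ R (mod 10)] from column 6 (F=6, R=3, carry-in 0, digits 0,1,2,3,4,5,6,8,9 already taken and all letters distinct): O must equal 7, so O=7.

Answer: F=6, H=8, J=1, K=5, O=7, P=4, R=3, U=9, W=2, Y=0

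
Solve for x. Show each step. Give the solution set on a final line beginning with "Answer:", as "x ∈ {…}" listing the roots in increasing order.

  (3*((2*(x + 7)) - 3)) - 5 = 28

Step 1. [(3*((2*(x + 7)) - 3)) - 5 = 28] the outer -5 inverts by adding 5, so sub: 3*((2*(x + 7)) - 3) = 33.
Step 2. [3*((2*(x + 7)) - 3) = 33] leading coefficient 3: divide by 3 ⇒ div: (2*(x + 7)) - 3 = 11.
Step 3. [(2*(x + 7)) - 3 = 11] -3 is outermost — add 3 both sides ⇒ sub: 2*(x + 7) = 14.
Step 4. [2*(x + 7) = 14] divide by the outer 2 ⇒ div: x + 7 = 7.
Step 5. [x + 7 = 7] the outer +7 inverts by subtracting 7 ⇒ sub: x = 0.

Answer: x ∈ {0}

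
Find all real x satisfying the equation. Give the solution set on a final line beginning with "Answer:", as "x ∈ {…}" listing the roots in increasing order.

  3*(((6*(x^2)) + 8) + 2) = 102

Step 1. [3*(((6*(x^2)) + 8) + 2) = 102] LHS = 3·(…); ÷3 both sides. So div: ((6*(x^2)) + 8) + 2 = 34.
Step 2. [((6*(x^2)) + 8) + 2 = 34] +2 is outermost — subtract 2 both sides. So sub: (6*(x^2)) + 8 = 32.
Step 3. [(6*(x^2)) + 8 = 32] subtract 8: x sits inside (… + 8), so sub: 6*(x^2) = 24.
Step 4. [6*(x^2) = 24] divide by the outer 6 ⇒ div: x^2 = 4.
Step 5. [x^2 = 4] √ both sides: 4 ≥ 0 gives two branches. So sqrt: x = 2 or -2.

Answer: x ∈ {-2, 2}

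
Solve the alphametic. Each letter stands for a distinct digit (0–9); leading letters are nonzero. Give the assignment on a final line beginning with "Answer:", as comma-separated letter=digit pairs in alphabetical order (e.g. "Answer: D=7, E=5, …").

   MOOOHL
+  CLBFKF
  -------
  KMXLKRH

Step 1. [col 1: L + F ≡ H (mod 10)] column 1 (L + F ≡ H (mod 10), carry-in 0) doesn't pin F yet; pick F=5 and continue ⇒ F=5.
Step 2. [K] the sum has 7 digits but both addends have 6; that extra leading digit K is the final carry, namely 1 ⇒ K=1.
Step 3. [col 1: L + F ≡ H (mod 10)] several values work for L in column 1 (L + F ≡ H (mod 10), carry-in 0); try L=7, so L=7.
Step 4. [col 1: L + F ≡ H (mod 10)] in column 1 we have L+F≡H with carry-in 0; given L=7, F=5 and digits 1,5,7 already taken and all letters distinct, that pins H to 2, so H=2.
Step 5. [col 2: H + K ≡ R (mod 10)] column 2: given H=2, K=1, carry-in 1, and digits 1,2,5,7 already taken and all letters distinct, H+K≡R (mod 10) forces R=4 ⇒ R=4.
Step 6. [col 3: O + F ≡ K (mod 10)] column 3 reads O+F+carry(0)=K with F=5, K=1; with digits 1,2,4,5,7 already taken and all letters distinct, the only value for O is 6, so O=6.
Step 7. [col 4: O + B ≡ L (mod 10)] column 4: given O=6, L=7, carry-in 1, and digits 1,2,4,5,6,7 already taken and all letters distinct, O+B≡L (mod 10) forces B=0, so B=0.
Step 8. [col 5: O + L ≡ X (mod 10)] from column 5 (O=6, L=7, carry-in 0, digits 0,1,2,4,5,6,7 already taken and all letters distinct): X must equal 3, so X=3.
Step 9. [col 6: M + C ≡ M (mod 10)] column 6 reads M+C+carry(1)=M with nothing yet; with digits 0,1,2,3,4,5,6,7 already taken and all letters distinct, the only value for C is 9 ⇒ C=9.
Step 10. [col 6: M + C ≡ M (mod 10)] column 6 reads M+C+carry(1)=M with C=9; with digits 0,1,2,3,4,5,6,7,9 already taken and all letters distinct, the only value for M is 8. So M=8.

Answer: B=0, C=9, F=5, H=2, K=1, L=7, M=8, O=6, R=4, X=3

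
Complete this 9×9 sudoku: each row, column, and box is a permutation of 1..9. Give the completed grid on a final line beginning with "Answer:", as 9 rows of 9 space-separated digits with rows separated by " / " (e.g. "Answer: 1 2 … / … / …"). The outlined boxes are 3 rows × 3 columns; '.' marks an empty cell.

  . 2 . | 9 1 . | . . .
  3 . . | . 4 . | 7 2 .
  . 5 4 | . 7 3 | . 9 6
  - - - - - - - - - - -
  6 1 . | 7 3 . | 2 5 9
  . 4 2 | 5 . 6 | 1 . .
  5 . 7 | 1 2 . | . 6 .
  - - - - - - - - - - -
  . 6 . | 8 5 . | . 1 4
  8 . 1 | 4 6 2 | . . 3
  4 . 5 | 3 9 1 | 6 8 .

Step 1. [r6c9∈{8}] r6c9 is down to just 8. So r6c9=8.
Step 2. [r2c2∈{8,9}] in col 2, 8 fits only at r2c2, so r2c2=8.
Step 3. [r1c9∈{5}] r1c9's peers cover all but 5. So r1c9=5.
Step 4. [r6c7∈{3,4}] in box 6, 4 fits only at r6c7, so r6c7=4.
Step 5. [r9c2∈{7}] r9c2 has the single candidate 7. So r9c2=7.
Step 6. [r8c2∈{9}] r8c2's peers cover all but 9, so r8c2=9.
Step 7. [r1c7∈{3,8}] r1c7 is the only open cell in col 7 admitting 3. So r1c7=3.
Step 8. [r2c3∈{6,9}] 9 has one home in row 2: r2c3 ⇒ r2c3=9.
Step 9. [r5c5∈{8}] only 8 remains possible at r5c5. So r5c5=8.
Step 10. [r8c8∈{7}] only 7 remains possible at r8c8. So r8c8=7.
Step 11. [r2c6∈{5}] r2c6's peers cover all but 5. So r2c6=5.
Step 12. [r1c1∈{7}] r1c1 is down to just 7 ⇒ r1c1=7.
Step 13. [r5c9∈{7}] only 7 remains possible at r5c9 ⇒ r5c9=7.
Step 14. [r5c8∈{3}] r5c8's peers cover all but 3. So r5c8=3.
Step 15. [r9c9∈{2}] r9c9 is down to just 2. So r9c9=2.
Step 16. [r7c1∈{2}] r7c1's peers cover all but 2. So r7c1=2.
Step 17. [r5c1∈{9}] r5c1's peers cover all but 9 ⇒ r5c1=9.
Step 18. [r8c7∈{5}] r8c7 is down to just 5. So r8c7=5.
Step 19. [r1c6∈{8}] r1c6's peers cover all but 8, so r1c6=8.
Step 20. [r1c3∈{6}] r1c3's peers cover all but 6 ⇒ r1c3=6.
Step 21. [r3c4∈{2}] r3c4 is down to just 2. So r3c4=2.
Step 22. [r6c6∈{9}] r6c6 has the single candidate 9, so r6c6=9.
Step 23. [r3c1∈{1}] r3c1 has the single candidate 1. So r3c1=1.
Step 24. [r6c2∈{3}] nothing but 3 survives at r6c2, so r6c2=3.
Step 25. [r7c7∈{9}] only 9 remains possible at r7c7. So r7c7=9.
Step 26. [r7c3∈{3}] only 3 remains possible at r7c3 ⇒ r7c3=3.
Step 27. [r4c6∈{4}] only 4 remains possible at r4c6 ⇒ r4c6=4.
Step 28. [r2c9∈{1}] r2c9's peers cover all but 1. So r2c9=1.
Step 29. [r1c8∈{4}] r1c8 has the single candidate 4. So r1c8=4.
Step 30. [r2c4∈{6}] r2c4's peers cover all but 6, so r2c4=6.
Step 31. [r3c7∈{8}] r3c7 has the single candidate 8 ⇒ r3c7=8.
Step 32. [r7c6∈{7}] nothing but 7 survives at r7c6. So r7c6=7.
Step 33. [r4c3∈{8}] nothing but 8 survives at r4c3, so r4c3=8.

Answer: 7 2 6 9 1 8 3 4 5 / 3 8 9 6 4 5 7 2 1 / 1 5 4 2 7 3 8 9 6 / 6 1 8 7 3 4 2 5 9 / 9 4 2 5 8 6 1 3 7 / 5 3 7 1 2 9 4 6 8 / 2 6 3 8 5 7 9 1 4 / 8 9 1 4 6 2 5 7 3 / 4 7 5 3 9 1 6 8 2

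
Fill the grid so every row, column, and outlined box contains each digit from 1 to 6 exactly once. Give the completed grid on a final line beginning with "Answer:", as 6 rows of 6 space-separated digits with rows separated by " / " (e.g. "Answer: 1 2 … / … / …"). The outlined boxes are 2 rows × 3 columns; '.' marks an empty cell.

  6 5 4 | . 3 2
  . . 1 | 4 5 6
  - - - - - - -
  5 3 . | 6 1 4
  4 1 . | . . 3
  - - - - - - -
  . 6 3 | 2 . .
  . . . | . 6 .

Step 1. [r6c3∈{2,5}] r6c3 is the only open cell in col 3 admitting 5 ⇒ r6c3=5.
Step 2. [r6c6∈{1}] r6c6's peers cover all but 1, so r6c6=1.
Step 3. [r2c2∈{2}] nothing but 2 survives at r2c2 ⇒ r2c2=2.
Step 4. [r4c3∈{2,6}] r4c3 is the only open cell in row 4 admitting 6. So r4c3=6.
Step 5. [r6c1∈{2}] nothing but 2 survives at r6c1, so r6c1=2.
Step 6. [r6c2∈{4}] r6c2 has the single candidate 4. So r6c2=4.
Step 7. [r3c3∈{2}] r3c3 has the single candidate 2. So r3c3=2.
Step 8. [r4c4∈{5}] r4c4 is down to just 5, so r4c4=5.
Step 9. [r6c4∈{3}] r6c4 has the single candidate 3. So r6c4=3.
Step 10. [r1c4∈{1}] only 1 remains possible at r1c4. So r1c4=1.
Step 11. [r5c5∈{4}] nothing but 4 survives at r5c5. So r5c5=4.
Step 12. [r5c1∈{1}] nothing but 1 survives at r5c1. So r5c1=1.
Step 13. [r2c1∈{3}] nothing but 3 survives at r2c1 ⇒ r2c1=3.
Step 14. [r5c6∈{5}] only 5 remains possible at r5c6. So r5c6=5.
Step 15. [r4c5∈{2}] only 2 remains possible at r4c5, so r4c5=2.

Answer: 6 5 4 1 3 2 / 3 2 1 4 5 6 / 5 3 2 6 1 4 / 4 1 6 5 2 3 / 1 6 3 2 4 5 / 2 4 5 3 6 1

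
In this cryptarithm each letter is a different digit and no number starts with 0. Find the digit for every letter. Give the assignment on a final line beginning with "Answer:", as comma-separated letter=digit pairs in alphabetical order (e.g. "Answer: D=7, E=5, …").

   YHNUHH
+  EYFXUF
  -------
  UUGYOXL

Step 1. [U] the sum has 7 digits but both addends have 6; that extra leading digit U is the final carry, namely 1 ⇒ U=1.
Step 2. [col 1: H + F ≡ L (mod 10)] F=9 is one option consistent with column 1 (H + F ≡ L (mod 10), carry-in 0) — take it ⇒ F=9.
Step 3. [col 1: H + F ≡ L (mod 10)] several values work for L in column 1 (H + F ≡ L (mod 10), carry-in 0); try L=7. So L=7.
Step 4. [col 1: H + F ≡ L (mod 10)] column 1: given F=9, L=7, carry-in 0, and digits 1,7,9 already taken and all letters distinct, H+F≡L (mod 10) forces H=8, so H=8.
Step 5. [col 2: H + U ≡ X (mod 10)] column 2 reads H+U+carry(1)=X with H=8, U=1; with digits 1,7,8,9 already taken and all letters distinct, the only value for X is 0. So X=0.
Step 6. [col 3: U + X ≡ O (mod 10)] column 3 reads U+X+carry(1)=O with U=1, X=0; with digits 0,1,7,8,9 already taken and all letters distinct, the only value for O is 2 ⇒ O=2.
Step 7. [col 4: N + F ≡ Y (mod 10)] no forcing yet in column 4 (carry-in 0); Y=4 is free and consistent — try it ⇒ Y=4.
Step 8. [col 4: N + F ≡ Y (mod 10)] column 4: given F=9, Y=4, carry-in 0, and digits 0,1,2,4,7,8,9 already taken and all letters distinct, N+F≡Y (mod 10) forces N=5. So N=5.
Step 9. [col 5: H + Y ≡ G (mod 10)] from column 5 (H=8, Y=4, carry-in 1, digits 0,1,2,4,5,7,8,9 already taken and all letters distinct): G must equal 3 ⇒ G=3.
Step 10. [col 6: Y + E ≡ U (mod 10)] from column 6 (Y=4, U=1, carry-in 1, digits 0,1,2,3,4,5,7,8,9 already taken and all letters distinct): E must equal 6, so E=6.

Answer: E=6, F=9, G=3, H=8, L=7, N=5, O=2, U=1, X=0, Y=4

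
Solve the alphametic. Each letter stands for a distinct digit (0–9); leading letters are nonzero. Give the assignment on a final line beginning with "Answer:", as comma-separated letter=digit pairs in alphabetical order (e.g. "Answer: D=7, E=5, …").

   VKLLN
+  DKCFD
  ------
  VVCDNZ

Step 1. [col 1: N + D ≡ Z (mod 10)] no forcing yet in column 1 (carry-in 0); D=9 is free and consistent — try it. So D=9.
Step 2. [V] the sum has 6 digits but both addends have 5; that extra leading digit V is the final carry, namely 1 ⇒ V=1.
Step 3. [col 1: N + D ≡ Z (mod 10)] no forcing yet in column 1 (carry-in 0); Z=2 is free and consistent — try it. So Z=2.
Step 4. [col 1: N + D ≡ Z (mod 10)] in column 1 we have N+D≡Z with carry-in 0; given D=9, Z=2 and digits 1,2,9 already taken and all letters distinct, that pins N to 3 ⇒ N=3.
Step 5. [col 2: L + F ≡ N (mod 10)] no forcing yet in column 2 (carry-in 1); F=4 is free and consistent — try it, so F=4.
Step 6. [col 2: L + F ≡ N (mod 10)] in column 2 we have L+F≡N with carry-in 1; given F=4, N=3 and digits 1,2,3,4,9 already taken and all letters distinct, that pins L to 8. So L=8.
Step 7. [col 3: L + C ≡ D (mod 10)] in column 3 we have L+C≡D with carry-in 1; given L=8, D=9 and digits 1,2,3,4,8,9 already taken and all letters distinct, that pins C to 0, so C=0.
Step 8. [col 4: K + K ≡ C (mod 10)] column 4 reads K+K+carry(0)=C with C=0; with digits 0,1,2,3,4,8,9 already taken and all letters distinct, the only value for K is 5, so K=5.

Answer: C=0, D=9, F=4, K=5, L=8, N=3, V=1, Z=2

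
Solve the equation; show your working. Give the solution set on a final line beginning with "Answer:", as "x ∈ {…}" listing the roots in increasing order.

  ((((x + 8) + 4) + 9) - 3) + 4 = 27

Step 1. [((((x + 8) + 4) + 9) - 3) + 4 = 27] +4 is outermost — subtract 4 both sides. So sub: (((x + 8) + 4) + 9) - 3 = 23.
Step 2. [(((x + 8) + 4) + 9) - 3 = 23] add 3: x sits inside (… - 3) ⇒ sub: ((x + 8) + 4) + 9 = 26.
Step 3. [((x + 8) + 4) + 9 = 26] subtract 9: x sits inside (… + 9), so sub: (x + 8) + 4 = 17.
Step 4. [(x + 8) + 4 = 17] +4 is outermost — subtract 4 both sides ⇒ sub: x + 8 = 13.
Step 5. [x + 8 = 13] +8 is outermost — subtract 8 both sides ⇒ sub: x = 5.

Answer: x ∈ {5}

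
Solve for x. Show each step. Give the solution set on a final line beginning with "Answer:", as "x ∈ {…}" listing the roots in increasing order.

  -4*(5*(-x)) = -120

Step 1. [-4*(5*(-x)) = -120] leading coefficient -4: divide by -4. So div: 5*(-x) = 30.
Step 2. [5*(-x) = 30] 5 out front; divide by 5. So div: -x = 6.
Step 3. [-x = 6] LHS negated; negate both sides ⇒ neg: x = -6.

Answer: x ∈ {-6}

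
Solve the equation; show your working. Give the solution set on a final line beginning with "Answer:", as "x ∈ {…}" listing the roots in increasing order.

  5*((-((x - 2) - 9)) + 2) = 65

Step 1. [5*((-((x - 2) - 9)) + 2) = 65] divide by the outer 5. So div: (-((x - 2) - 9)) + 2 = 13.
Step 2. [(-((x - 2) - 9)) + 2 = 13] peel the +2: subtract 2 from each side. So sub: -((x - 2) - 9) = 11.
Step 3. [-((x - 2) - 9) = 11] flip signs both sides ⇒ neg: (x - 2) - 9 = -11.
Step 4. [(x - 2) - 9 = -11] -9 is outermost — add 9 both sides ⇒ sub: x - 2 = -2.
Step 5. [x - 2 = -2] peel the -2: add 2 from each side ⇒ sub: x = 0.

Answer: x ∈ {0}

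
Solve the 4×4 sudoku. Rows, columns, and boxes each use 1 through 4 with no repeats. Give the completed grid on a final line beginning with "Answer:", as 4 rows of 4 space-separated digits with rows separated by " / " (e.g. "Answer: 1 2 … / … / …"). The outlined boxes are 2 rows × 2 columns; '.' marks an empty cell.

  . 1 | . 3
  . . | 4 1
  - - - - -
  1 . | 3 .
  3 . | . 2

Step 1. [r3c2∈{2,4}] across row 3, 2 lands solely at r3c2, so r3c2=2.
Step 2. [r2c1∈{2}] r2c1 is down to just 2 ⇒ r2c1=2.
Step 3. [r3c4∈{4}] r3c4's peers cover all but 4 ⇒ r3c4=4.
Step 4. [r4c2∈{4}] r4c2 has the single candidate 4. So r4c2=4.
Step 5. [r4c3∈{1}] r4c3 has the single candidate 1 ⇒ r4c3=1.
Step 6. [r1c3∈{2}] r1c3's peers cover all but 2, so r1c3=2.
Step 7. [r2c2∈{3}] only 3 remains possible at r2c2, so r2c2=3.
Step 8. [r1c1∈{4}] only 4 remains possible at r1c1, so r1c1=4.

Answer: 4 1 2 3 / 2 3 4 1 / 1 2 3 4 / 3 4 1 2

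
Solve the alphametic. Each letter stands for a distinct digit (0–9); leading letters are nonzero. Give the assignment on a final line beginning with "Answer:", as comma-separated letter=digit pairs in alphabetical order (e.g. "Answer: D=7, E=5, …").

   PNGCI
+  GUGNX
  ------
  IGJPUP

Step 1. [col 1: I + X ≡ P (mod 10)] column 1 (I + X ≡ P (mod 10), carry-in 0) doesn't pin X yet; pick X=8 and continue. So X=8.
Step 2. [col 1: I + X ≡ P (mod 10)] several values work for I in column 1 (I + X ≡ P (mod 10), carry-in 0); try I=1. So I=1.
Step 3. [col 1: I + X ≡ P (mod 10)] column 1: given I=1, X=8, carry-in 0, and digits 1,8 already taken and all letters distinct, I+X≡P (mod 10) forces P=9 ⇒ P=9.
Step 4. [col 2: C + N ≡ U (mod 10)] no forcing yet in column 2 (carry-in 0); U=3 is free and consistent — try it ⇒ U=3.
Step 5. [col 2: C + N ≡ U (mod 10)] N=7 is one option consistent with column 2 (C + N ≡ U (mod 10), carry-in 0) — take it, so N=7.
Step 6. [col 2: C + N ≡ U (mod 10)] column 2 reads C+N+carry(0)=U with N=7, U=3; with digits 1,3,7,8,9 already taken and all letters distinct, the only value for C is 6, so C=6.
Step 7. [col 3: G + G ≡ P (mod 10)] column 3 reads G+G+carry(1)=P with P=9; with digits 1,3,6,7,8,9 already taken and all letters distinct, the only value for G is 4. So G=4.
Step 8. [col 4: N + U ≡ J (mod 10)] column 4: given N=7, U=3, carry-in 0, and digits 1,3,4,6,7,8,9 already taken and all letters distinct, N+U≡J (mod 10) forces J=0, so J=0.

Answer: C=6, G=4, I=1, J=0, N=7, P=9, U=3, X=8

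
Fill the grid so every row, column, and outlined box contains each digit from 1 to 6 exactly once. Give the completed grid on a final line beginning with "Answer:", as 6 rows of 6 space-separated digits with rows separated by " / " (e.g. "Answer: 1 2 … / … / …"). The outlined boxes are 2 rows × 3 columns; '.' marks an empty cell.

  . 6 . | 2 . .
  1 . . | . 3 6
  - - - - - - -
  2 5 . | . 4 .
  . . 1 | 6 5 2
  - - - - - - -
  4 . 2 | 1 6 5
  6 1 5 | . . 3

Step 1. [r1c6∈{1,4}] 4 has one home in col 6: r1c6 ⇒ r1c6=4.
Step 2. [r4c1∈{3}] r4c1 is down to just 3. So r4c1=3.
Step 3. [r4c2∈{4}] r4c2 is down to just 4 ⇒ r4c2=4.
Step 4. [r5c2∈{3}] r5c2's peers cover all but 3. So r5c2=3.
Step 5. [r2c4∈{5}] r2c4 is down to just 5. So r2c4=5.
Step 6. [r2c3∈{4}] r2c3 is down to just 4 ⇒ r2c3=4.
Step 7. [r6c4∈{4}] r6c4 has the single candidate 4. So r6c4=4.
Step 8. [r3c6∈{1}] r3c6 has the single candidate 1. So r3c6=1.
Step 9. [r6c5∈{2}] r6c5 is down to just 2 ⇒ r6c5=2.
Step 10. [r1c5∈{1}] nothing but 1 survives at r1c5 ⇒ r1c5=1.
Step 11. [r3c4∈{3}] nothing but 3 survives at r3c4, so r3c4=3.
Step 12. [r1c1∈{5}] r1c1 is down to just 5, so r1c1=5.
Step 13. [r1c3∈{3}] r1c3's peers cover all but 3, so r1c3=3.
Step 14. [r3c3∈{6}] r3c3 is down to just 6. So r3c3=6.
Step 15. [r2c2∈{2}] r2c2 has the single candidate 2. So r2c2=2.

Answer: 5 6 3 2 1 4 / 1 2 4 5 3 6 / 2 5 6 3 4 1 / 3 4 1 6 5 2 / 4 3 2 1 6 5 / 6 1 5 4 2 3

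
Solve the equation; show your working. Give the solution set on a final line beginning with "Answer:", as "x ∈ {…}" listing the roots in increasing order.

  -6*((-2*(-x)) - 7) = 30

Step 1. [-6*((-2*(-x)) - 7) = 30] divide by the outer -6 ⇒ div: (-2*(-x)) - 7 = -5.
Step 2. [(-2*(-x)) - 7 = -5] 7 comes off first (add 7), so sub: -2*(-x) = 2.
Step 3. [-2*(-x) = 2] -2 out front; divide by -2 ⇒ div: -x = -1.
Step 4. [-x = -1] flip signs both sides ⇒ neg: x = 1.

Answer: x ∈ {1}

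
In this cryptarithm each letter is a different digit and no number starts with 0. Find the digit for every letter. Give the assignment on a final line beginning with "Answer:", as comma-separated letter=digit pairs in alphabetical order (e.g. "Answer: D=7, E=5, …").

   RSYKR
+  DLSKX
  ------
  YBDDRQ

Step 1. [col 1: R + X ≡ Q (mod 10)] X=9 is one option consistent with column 1 (R + X ≡ Q (mod 10), carry-in 0) — take it ⇒ X=9.
Step 2. [Y] the sum has 6 digits but both addends have 5; that extra leading digit Y is the final carry, namely 1. So Y=1.
Step 3. [col 1: R + X ≡ Q (mod 10)] R=5 is one option consistent with column 1 (R + X ≡ Q (mod 10), carry-in 0) — take it. So R=5.
Step 4. [col 1: R + X ≡ Q (mod 10)] column 1 reads R+X+carry(0)=Q with R=5, X=9; with digits 1,5,9 already taken and all letters distinct, the only value for Q is 4, so Q=4.
Step 5. [col 2: K + K ≡ R (mod 10)] column 2 (K + K ≡ R (mod 10), carry-in 1) doesn't pin K yet; pick K=7 and continue, so K=7.
Step 6. [col 3: Y + S ≡ D (mod 10)] column 3 (Y + S ≡ D (mod 10), carry-in 1) doesn't pin D yet; pick D=8 and continue ⇒ D=8.
Step 7. [col 3: Y + S ≡ D (mod 10)] column 3 reads Y+S+carry(1)=D with Y=1, D=8; with digits 1,4,5,7,8,9 already taken and all letters distinct, the only value for S is 6. So S=6.
Step 8. [col 4: S + L ≡ D (mod 10)] from column 4 (S=6, D=8, carry-in 0, digits 1,4,5,6,7,8,9 already taken and all letters distinct): L must equal 2. So L=2.
Step 9. [col 5: R + D ≡ B (mod 10)] in column 5 we have R+D≡B with carry-in 0; given R=5, D=8 and digits 1,2,4,5,6,7,8,9 already taken and all letters distinct, that pins B to 3. So B=3.

Answer: B=3, D=8, K=7, L=2, Q=4, R=5, S=6, X=9, Y=1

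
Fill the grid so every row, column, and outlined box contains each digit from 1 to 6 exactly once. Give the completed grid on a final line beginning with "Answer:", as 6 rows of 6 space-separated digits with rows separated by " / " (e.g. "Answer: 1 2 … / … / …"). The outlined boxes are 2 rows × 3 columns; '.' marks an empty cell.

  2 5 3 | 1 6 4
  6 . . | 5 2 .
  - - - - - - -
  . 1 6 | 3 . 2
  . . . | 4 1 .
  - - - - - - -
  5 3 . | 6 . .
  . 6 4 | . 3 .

Step 1. [r5c6∈{1}] r5c6's peers cover all but 1, so r5c6=1.
Step 2. [r4c3∈{2,5}] across col 3, 5 lands solely at r4c3. So r4c3=5.
Step 3. [r6c1∈{1}] r6c1 is down to just 1. So r6c1=1.
Step 4. [r2c3∈{1}] only 1 remains possible at r2c3, so r2c3=1.
Step 5. [r5c5∈{4}] r5c5 has the single candidate 4 ⇒ r5c5=4.
Step 6. [r4c2∈{2}] only 2 remains possible at r4c2 ⇒ r4c2=2.
Step 7. [r3c1∈{4}] r3c1 is down to just 4 ⇒ r3c1=4.
Step 8. [r6c4∈{2}] only 2 remains possible at r6c4. So r6c4=2.
Step 9. [r4c1∈{3}] r4c1 is down to just 3, so r4c1=3.
Step 10. [r3c5∈{5}] r3c5 is down to just 5 ⇒ r3c5=5.
Step 11. [r2c6∈{3}] r2c6 is down to just 3 ⇒ r2c6=3.
Step 12. [r4c6∈{6}] r4c6 has the single candidate 6 ⇒ r4c6=6.
Step 13. [r6c6∈{5}] r6c6 has the single candidate 5. So r6c6=5.
Step 14. [r2c2∈{4}] r2c2 has the single candidate 4. So r2c2=4.
Step 15. [r5c3∈{2}] r5c3 has the single candidate 2, so r5c3=2.

Answer: 2 5 3 1 6 4 / 6 4 1 5 2 3 / 4 1 6 3 5 2 / 3 2 5 4 1 6 / 5 3 2 6 4 1 / 1 6 4 2 3 5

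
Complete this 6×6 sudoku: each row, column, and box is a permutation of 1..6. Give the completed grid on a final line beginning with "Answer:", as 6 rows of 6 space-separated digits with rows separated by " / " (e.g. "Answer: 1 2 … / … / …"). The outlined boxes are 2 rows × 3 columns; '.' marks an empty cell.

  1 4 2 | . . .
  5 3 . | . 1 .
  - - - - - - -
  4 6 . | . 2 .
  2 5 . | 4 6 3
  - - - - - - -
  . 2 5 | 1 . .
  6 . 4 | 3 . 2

Step 1. [r5c6∈{4,6}] r5c6 is the only open cell in row 5 admitting 6 ⇒ r5c6=6.
Step 2. [r1c6∈{5}] r1c6 is down to just 5. So r1c6=5.
Step 3. [r4c3∈{1}] only 1 remains possible at r4c3 ⇒ r4c3=1.
Step 4. [r2c3∈{6}] r2c3 is down to just 6. So r2c3=6.
Step 5. [r1c4∈{6}] nothing but 6 survives at r1c4 ⇒ r1c4=6.
Step 6. [r3c4∈{5}] r3c4 has the single candidate 5. So r3c4=5.
Step 7. [r5c1∈{3}] nothing but 3 survives at r5c1. So r5c1=3.
Step 8. [r6c5∈{5}] r6c5 is down to just 5 ⇒ r6c5=5.
Step 9. [r3c6∈{1}] only 1 remains possible at r3c6. So r3c6=1.
Step 10. [r1c5∈{3}] r1c5's peers cover all but 3, so r1c5=3.
Step 11. [r2c6∈{4}] r2c6 is down to just 4. So r2c6=4.
Step 12. [r2c4∈{2}] nothing but 2 survives at r2c4 ⇒ r2c4=2.
Step 13. [r3c3∈{3}] r3c3 has the single candidate 3, so r3c3=3.
Step 14. [r6c2∈{1}] r6c2 is down to just 1. So r6c2=1.
Step 15. [r5c5∈{4}] r5c5's peers cover all but 4, so r5c5=4.

Answer: 1 4 2 6 3 5 / 5 3 6 2 1 4 / 4 6 3 5 2 1 / 2 5 1 4 6 3 / 3 2 5 1 4 6 / 6 1 4 3 5 2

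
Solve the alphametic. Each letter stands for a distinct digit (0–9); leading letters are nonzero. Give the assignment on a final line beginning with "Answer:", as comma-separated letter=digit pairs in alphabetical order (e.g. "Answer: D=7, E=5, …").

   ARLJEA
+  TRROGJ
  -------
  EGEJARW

Step 1. [col 1: A + J ≡ W (mod 10)] no forcing yet in column 1 (carry-in 0); J=2 is free and consistent — try it, so J=2.
Step 2. [E] the sum has 7 digits but both addends have 6; that extra leading digit E is the final carry, namely 1. So E=1.
Step 3. [col 1: A + J ≡ W (mod 10)] no forcing yet in column 1 (carry-in 0); A=8 is free and consistent — try it ⇒ A=8.
Step 4. [col 1: A + J ≡ W (mod 10)] in column 1 we have A+J≡W with carry-in 0; given A=8, J=2 and digits 1,2,8 already taken and all letters distinct, that pins W to 0, so W=0.
Step 5. [col 2: E + G ≡ R (mod 10)] no forcing yet in column 2 (carry-in 1); G=3 is free and consistent — try it ⇒ G=3.
Step 6. [col 2: E + G ≡ R (mod 10)] in column 2 we have E+G≡R with carry-in 1; given E=1, G=3 and digits 0,1,2,3,8 already taken and all letters distinct, that pins R to 5. So R=5.
Step 7. [col 3: J + O ≡ A (mod 10)] column 3 reads J+O+carry(0)=A with J=2, A=8; with digits 0,1,2,3,5,8 already taken and all letters distinct, the only value for O is 6 ⇒ O=6.
Step 8. [col 4: L + R ≡ J (mod 10)] column 4: given R=5, J=2, carry-in 0, and digits 0,1,2,3,5,6,8 already taken and all letters distinct, L+R≡J (mod 10) forces L=7 ⇒ L=7.
Step 9. [col 6: A + T ≡ G (mod 10)] column 6: given A=8, G=3, carry-in 1, and digits 0,1,2,3,5,6,7,8 already taken and all letters distinct, A+T≡G (mod 10) forces T=4. So T=4.

Answer: A=8, E=1, G=3, J=2, L=7, O=6, R=5, T=4, W=0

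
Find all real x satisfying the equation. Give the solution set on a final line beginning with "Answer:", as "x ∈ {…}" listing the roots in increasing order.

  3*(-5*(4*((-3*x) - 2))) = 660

Step 1. [3*(-5*(4*((-3*x) - 2))) = 660] leading coefficient 3: divide by 3 ⇒ div: -5*(4*((-3*x) - 2)) = 220.
Step 2. [-5*(4*((-3*x) - 2)) = 220] -5 out front; divide by -5. So div: 4*((-3*x) - 2) = -44.
Step 3. [4*((-3*x) - 2) = -44] 4·(inner) — divide through by 4 ⇒ div: (-3*x) - 2 = -11.
Step 4. [(-3*x) - 2 = -11] add 2: x sits inside (… - 2), so sub: -3*x = -9.
Step 5. [-3*x = -9] divide by the outer -3 ⇒ div: x = 3.

Answer: x ∈ {3}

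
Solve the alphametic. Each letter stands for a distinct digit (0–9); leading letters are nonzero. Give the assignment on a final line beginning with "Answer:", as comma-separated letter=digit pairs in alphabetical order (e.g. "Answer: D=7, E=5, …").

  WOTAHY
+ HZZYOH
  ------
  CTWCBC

Step 1. [col 1: Y + H ≡ C (mod 10)] H=3 is one option consistent with column 1 (Y + H ≡ C (mod 10), carry-in 0) — take it. So H=3.
Step 2. [col 1: Y + H ≡ C (mod 10)] column 1 (Y + H ≡ C (mod 10), carry-in 0) doesn't pin C yet; pick C=9 and continue ⇒ C=9.
Step 3. [col 1: Y + H ≡ C (mod 10)] in column 1 we have Y+H≡C with carry-in 0; given H=3, C=9 and digits 3,9 already taken and all letters distinct, that pins Y to 6 ⇒ Y=6.
Step 4. [col 2: H + O ≡ B (mod 10)] several values work for B in column 2 (H + O ≡ B (mod 10), carry-in 0); try B=0. So B=0.
Step 5. [col 2: H + O ≡ B (mod 10)] column 2 reads H+O+carry(0)=B with H=3, B=0; with digits 0,3,6,9 already taken and all letters distinct, the only value for O is 7. So O=7.
Step 6. [col 3: A + Y ≡ C (mod 10)] from column 3 (Y=6, C=9, carry-in 1, digits 0,3,6,7,9 already taken and all letters distinct): A must equal 2 ⇒ A=2.
Step 7. [col 4: T + Z ≡ W (mod 10)] column 4 reads T+Z+carry(0)=W with nothing yet; with digits 0,2,3,6,7,9 already taken and all letters distinct, the only value for W is 5. So W=5.
Step 8. [col 4: T + Z ≡ W (mod 10)] no forcing yet in column 4 (carry-in 0); T=1 is free and consistent — try it, so T=1.
Step 9. [col 4: T + Z ≡ W (mod 10)] in column 4 we have T+Z≡W with carry-in 0; given T=1, W=5 and digits 0,1,2,3,5,6,7,9 already taken and all letters distinct, that pins Z to 4. So Z=4.

Answer: A=2, B=0, C=9, H=3, O=7, T=1, W=5, Y=6, Z=4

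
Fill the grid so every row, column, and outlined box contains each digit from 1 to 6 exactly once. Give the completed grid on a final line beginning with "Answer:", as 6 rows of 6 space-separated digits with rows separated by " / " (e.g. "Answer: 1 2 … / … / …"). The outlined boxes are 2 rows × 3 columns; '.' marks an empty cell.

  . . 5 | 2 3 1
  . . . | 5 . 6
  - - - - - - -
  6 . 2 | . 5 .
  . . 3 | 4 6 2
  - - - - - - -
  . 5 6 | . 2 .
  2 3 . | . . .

Step 1. [r1c1∈{4}] r1c1 is down to just 4 ⇒ r1c1=4.
Step 2. [r5c1∈{1}] r5c1 is down to just 1, so r5c1=1.
Step 3. [r5c6∈{3,4}] in row 5, 4 fits only at r5c6 ⇒ r5c6=4.
Step 4. [r3c4∈{1,3}] across box 4, 1 lands solely at r3c4. So r3c4=1.
Step 5. [r2c2∈{1,2}] r2c2 is the only open cell in row 2 admitting 2 ⇒ r2c2=2.
Step 6. [r3c2∈{4}] r3c2's peers cover all but 4, so r3c2=4.
Step 7. [r2c1∈{3}] nothing but 3 survives at r2c1 ⇒ r2c1=3.
Step 8. [r5c4∈{3}] r5c4 is down to just 3. So r5c4=3.
Step 9. [r6c5∈{1}] r6c5's peers cover all but 1, so r6c5=1.
Step 10. [r6c6∈{5}] nothing but 5 survives at r6c6. So r6c6=5.
Step 11. [r1c2∈{6}] r1c2 has the single candidate 6. So r1c2=6.
Step 12. [r6c3∈{4}] r6c3's peers cover all but 4, so r6c3=4.
Step 13. [r6c4∈{6}] nothing but 6 survives at r6c4, so r6c4=6.
Step 14. [r4c1∈{5}] only 5 remains possible at r4c1 ⇒ r4c1=5.
Step 15. [r4c2∈{1}] r4c2 has the single candidate 1, so r4c2=1.
Step 16. [r2c5∈{4}] r2c5's peers cover all but 4, so r2c5=4.
Step 17. [r2c3∈{1}] nothing but 1 survives at r2c3. So r2c3=1.
Step 18. [r3c6∈{3}] nothing but 3 survives at r3c6. So r3c6=3.

Answer: 4 6 5 2 3 1 / 3 2 1 5 4 6 / 6 4 2 1 5 3 / 5 1 3 4 6 2 / 1 5 6 3 2 4 / 2 3 4 6 1 5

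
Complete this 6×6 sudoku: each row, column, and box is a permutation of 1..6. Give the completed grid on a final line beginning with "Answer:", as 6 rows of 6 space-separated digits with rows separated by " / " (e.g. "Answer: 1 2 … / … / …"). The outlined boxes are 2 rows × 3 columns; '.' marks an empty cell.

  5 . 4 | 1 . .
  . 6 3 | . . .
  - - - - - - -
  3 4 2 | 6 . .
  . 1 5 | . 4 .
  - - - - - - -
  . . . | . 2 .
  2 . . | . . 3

Step 1. [r6c4∈{4,5}] r6c4 is the only open cell in row 6 admitting 4, so r6c4=4.
Step 2. [r2c5∈{5}] only 5 remains possible at r2c5. So r2c5=5.
Step 3. [r2c4∈{2}] only 2 remains possible at r2c4. So r2c4=2.
Step 4. [r5c4∈{5}] r5c4 is down to just 5. So r5c4=5.
Step 5. [r1c6∈{6}] nothing but 6 survives at r1c6. So r1c6=6.
Step 6. [r5c6∈{1}] only 1 remains possible at r5c6 ⇒ r5c6=1.
Step 7. [r5c3∈{6}] nothing but 6 survives at r5c3 ⇒ r5c3=6.
Step 8. [r1c2∈{2}] r1c2's peers cover all but 2, so r1c2=2.
Step 9. [r2c1∈{1}] nothing but 1 survives at r2c1 ⇒ r2c1=1.
Step 10. [r3c5∈{1}] r3c5's peers cover all but 1 ⇒ r3c5=1.
Step 11. [r6c5∈{6}] r6c5 has the single candidate 6. So r6c5=6.
Step 12. [r6c3∈{1}] r6c3 is down to just 1 ⇒ r6c3=1.
Step 13. [r6c2∈{5}] only 5 remains possible at r6c2. So r6c2=5.
Step 14. [r2c6∈{4}] only 4 remains possible at r2c6, so r2c6=4.
Step 15. [r4c6∈{2}] r4c6's peers cover all but 2. So r4c6=2.
Step 16. [r5c1∈{4}] only 4 remains possible at r5c1 ⇒ r5c1=4.
Step 17. [r4c4∈{3}] r4c4's peers cover all but 3 ⇒ r4c4=3.
Step 18. [r5c2∈{3}] r5c2 has the single candidate 3 ⇒ r5c2=3.
Step 19. [r1c5∈{3}] r1c5 has the single candidate 3 ⇒ r1c5=3.
Step 20. [r4c1∈{6}] r4c1 is down to just 6, so r4c1=6.
Step 21. [r3c6∈{5}] r3c6's peers cover all but 5. So r3c6=5.

Answer: 5 2 4 1 3 6 / 1 6 3 2 5 4 / 3 4 2 6 1 5 / 6 1 5 3 4 2 / 4 3 6 5 2 1 / 2 5 1 4 6 3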